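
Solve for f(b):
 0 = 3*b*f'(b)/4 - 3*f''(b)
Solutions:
 f(b) = C1 + C2*erfi(sqrt(2)*b/4)


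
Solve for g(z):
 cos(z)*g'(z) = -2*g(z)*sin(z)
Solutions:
 g(z) = C1*cos(z)^2


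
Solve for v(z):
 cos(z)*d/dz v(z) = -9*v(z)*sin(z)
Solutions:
 v(z) = C1*cos(z)^9


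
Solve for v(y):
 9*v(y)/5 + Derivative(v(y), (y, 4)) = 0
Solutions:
 v(y) = (C1*sin(5^(3/4)*sqrt(6)*y/10) + C2*cos(5^(3/4)*sqrt(6)*y/10))*exp(-5^(3/4)*sqrt(6)*y/10) + (C3*sin(5^(3/4)*sqrt(6)*y/10) + C4*cos(5^(3/4)*sqrt(6)*y/10))*exp(5^(3/4)*sqrt(6)*y/10)


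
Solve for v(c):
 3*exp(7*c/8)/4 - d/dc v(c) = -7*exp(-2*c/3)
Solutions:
 v(c) = C1 + 6*exp(7*c/8)/7 - 21*exp(-2*c/3)/2


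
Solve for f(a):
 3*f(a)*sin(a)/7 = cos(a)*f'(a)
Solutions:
 f(a) = C1/cos(a)^(3/7)


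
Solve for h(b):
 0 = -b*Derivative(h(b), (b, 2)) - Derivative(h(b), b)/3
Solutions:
 h(b) = C1 + C2*b^(2/3)


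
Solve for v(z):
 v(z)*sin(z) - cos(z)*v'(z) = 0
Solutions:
 v(z) = C1/cos(z)


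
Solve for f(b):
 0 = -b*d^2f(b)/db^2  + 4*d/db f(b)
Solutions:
 f(b) = C1 + C2*b^5


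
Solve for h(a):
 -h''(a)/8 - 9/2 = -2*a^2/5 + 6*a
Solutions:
 h(a) = C1 + C2*a + 4*a^4/15 - 8*a^3 - 18*a^2


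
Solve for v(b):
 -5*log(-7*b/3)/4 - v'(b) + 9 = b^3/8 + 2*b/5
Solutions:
 v(b) = C1 - b^4/32 - b^2/5 - 5*b*log(-b)/4 + b*(-5*log(7) + 5*log(3) + 41)/4


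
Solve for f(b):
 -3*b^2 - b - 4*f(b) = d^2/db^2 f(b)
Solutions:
 f(b) = C1*sin(2*b) + C2*cos(2*b) - 3*b^2/4 - b/4 + 3/8


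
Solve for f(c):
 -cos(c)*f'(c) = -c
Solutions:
 f(c) = C1 + Integral(c/cos(c), c)


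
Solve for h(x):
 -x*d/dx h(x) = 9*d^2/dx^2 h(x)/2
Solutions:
 h(x) = C1 + C2*erf(x/3)


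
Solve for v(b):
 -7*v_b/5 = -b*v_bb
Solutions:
 v(b) = C1 + C2*b^(12/5)


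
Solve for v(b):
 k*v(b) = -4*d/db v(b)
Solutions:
 v(b) = C1*exp(-b*k/4)


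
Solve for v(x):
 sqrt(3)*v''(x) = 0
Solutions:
 v(x) = C1 + C2*x


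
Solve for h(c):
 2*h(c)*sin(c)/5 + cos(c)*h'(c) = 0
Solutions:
 h(c) = C1*cos(c)^(2/5)


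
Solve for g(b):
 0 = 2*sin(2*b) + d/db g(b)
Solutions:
 g(b) = C1 + cos(2*b)


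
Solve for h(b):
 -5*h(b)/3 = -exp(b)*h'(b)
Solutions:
 h(b) = C1*exp(-5*exp(-b)/3)


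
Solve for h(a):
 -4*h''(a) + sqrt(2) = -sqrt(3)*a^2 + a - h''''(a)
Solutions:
 h(a) = C1 + C2*a + C3*exp(-2*a) + C4*exp(2*a) + sqrt(3)*a^4/48 - a^3/24 + a^2*(sqrt(3) + 2*sqrt(2))/16


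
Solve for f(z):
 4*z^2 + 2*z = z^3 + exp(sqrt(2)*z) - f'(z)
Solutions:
 f(z) = C1 + z^4/4 - 4*z^3/3 - z^2 + sqrt(2)*exp(sqrt(2)*z)/2


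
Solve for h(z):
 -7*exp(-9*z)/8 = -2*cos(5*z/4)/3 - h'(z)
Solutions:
 h(z) = C1 - 8*sin(5*z/4)/15 - 7*exp(-9*z)/72


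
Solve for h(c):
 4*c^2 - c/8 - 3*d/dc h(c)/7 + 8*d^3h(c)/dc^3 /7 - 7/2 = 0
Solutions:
 h(c) = C1 + C2*exp(-sqrt(6)*c/4) + C3*exp(sqrt(6)*c/4) + 28*c^3/9 - 7*c^2/48 + 749*c/18


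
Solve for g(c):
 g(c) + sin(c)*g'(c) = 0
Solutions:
 g(c) = C1*sqrt(cos(c) + 1)/sqrt(cos(c) - 1)


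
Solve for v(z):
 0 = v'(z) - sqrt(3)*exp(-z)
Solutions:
 v(z) = C1 - sqrt(3)*exp(-z)


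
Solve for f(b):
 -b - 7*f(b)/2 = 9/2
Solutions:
 f(b) = -2*b/7 - 9/7


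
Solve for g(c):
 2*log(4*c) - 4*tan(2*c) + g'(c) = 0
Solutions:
 g(c) = C1 - 2*c*log(c) - 4*c*log(2) + 2*c - 2*log(cos(2*c))


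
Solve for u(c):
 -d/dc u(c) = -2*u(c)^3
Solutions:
 u(c) = -sqrt(2)*sqrt(-1/(C1 + 2*c))/2
 u(c) = sqrt(2)*sqrt(-1/(C1 + 2*c))/2


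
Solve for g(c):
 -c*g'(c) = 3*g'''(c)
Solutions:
 g(c) = C1 + Integral(C2*airyai(-3^(2/3)*c/3) + C3*airybi(-3^(2/3)*c/3), c)


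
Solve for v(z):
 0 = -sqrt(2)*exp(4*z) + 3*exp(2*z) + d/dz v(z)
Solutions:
 v(z) = C1 + sqrt(2)*exp(4*z)/4 - 3*exp(2*z)/2


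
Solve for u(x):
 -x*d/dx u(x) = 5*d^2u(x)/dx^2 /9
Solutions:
 u(x) = C1 + C2*erf(3*sqrt(10)*x/10)


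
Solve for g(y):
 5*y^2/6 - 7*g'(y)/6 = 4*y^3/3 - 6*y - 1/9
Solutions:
 g(y) = C1 - 2*y^4/7 + 5*y^3/21 + 18*y^2/7 + 2*y/21


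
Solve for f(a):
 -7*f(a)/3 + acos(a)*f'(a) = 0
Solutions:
 f(a) = C1*exp(7*Integral(1/acos(a), a)/3)


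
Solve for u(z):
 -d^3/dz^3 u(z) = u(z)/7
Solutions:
 u(z) = C3*exp(-7^(2/3)*z/7) + (C1*sin(sqrt(3)*7^(2/3)*z/14) + C2*cos(sqrt(3)*7^(2/3)*z/14))*exp(7^(2/3)*z/14)


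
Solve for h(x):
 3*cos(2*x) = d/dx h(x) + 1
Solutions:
 h(x) = C1 - x + 3*sin(2*x)/2


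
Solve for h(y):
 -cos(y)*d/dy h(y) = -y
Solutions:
 h(y) = C1 + Integral(y/cos(y), y)


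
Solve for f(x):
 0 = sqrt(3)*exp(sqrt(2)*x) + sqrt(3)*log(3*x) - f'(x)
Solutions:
 f(x) = C1 + sqrt(3)*x*log(x) + sqrt(3)*x*(-1 + log(3)) + sqrt(6)*exp(sqrt(2)*x)/2


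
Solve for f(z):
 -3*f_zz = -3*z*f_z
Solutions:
 f(z) = C1 + C2*erfi(sqrt(2)*z/2)


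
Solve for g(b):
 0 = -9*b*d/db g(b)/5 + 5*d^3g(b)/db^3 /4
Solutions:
 g(b) = C1 + Integral(C2*airyai(5^(1/3)*6^(2/3)*b/5) + C3*airybi(5^(1/3)*6^(2/3)*b/5), b)


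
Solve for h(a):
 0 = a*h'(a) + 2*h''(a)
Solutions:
 h(a) = C1 + C2*erf(a/2)


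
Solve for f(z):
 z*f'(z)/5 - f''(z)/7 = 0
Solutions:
 f(z) = C1 + C2*erfi(sqrt(70)*z/10)


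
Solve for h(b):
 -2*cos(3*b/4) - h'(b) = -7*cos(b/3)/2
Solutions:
 h(b) = C1 + 21*sin(b/3)/2 - 8*sin(3*b/4)/3


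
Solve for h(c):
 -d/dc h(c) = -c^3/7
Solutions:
 h(c) = C1 + c^4/28


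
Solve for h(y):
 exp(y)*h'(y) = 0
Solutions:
 h(y) = C1


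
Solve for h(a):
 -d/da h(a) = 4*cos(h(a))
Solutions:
 h(a) = pi - asin((C1 + exp(8*a))/(C1 - exp(8*a)))
 h(a) = asin((C1 + exp(8*a))/(C1 - exp(8*a)))


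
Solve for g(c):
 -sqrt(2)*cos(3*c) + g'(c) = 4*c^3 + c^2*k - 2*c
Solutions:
 g(c) = C1 + c^4 + c^3*k/3 - c^2 + sqrt(2)*sin(3*c)/3


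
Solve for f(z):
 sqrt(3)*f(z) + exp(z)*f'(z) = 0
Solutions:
 f(z) = C1*exp(sqrt(3)*exp(-z))


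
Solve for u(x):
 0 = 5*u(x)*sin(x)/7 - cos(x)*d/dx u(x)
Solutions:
 u(x) = C1/cos(x)^(5/7)


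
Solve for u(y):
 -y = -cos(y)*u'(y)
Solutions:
 u(y) = C1 + Integral(y/cos(y), y)


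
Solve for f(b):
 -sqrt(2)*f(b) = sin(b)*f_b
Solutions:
 f(b) = C1*(cos(b) + 1)^(sqrt(2)/2)/(cos(b) - 1)^(sqrt(2)/2)


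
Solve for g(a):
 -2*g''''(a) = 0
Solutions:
 g(a) = C1 + C2*a + C3*a^2 + C4*a^3


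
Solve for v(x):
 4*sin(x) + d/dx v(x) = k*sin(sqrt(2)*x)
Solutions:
 v(x) = C1 - sqrt(2)*k*cos(sqrt(2)*x)/2 + 4*cos(x)


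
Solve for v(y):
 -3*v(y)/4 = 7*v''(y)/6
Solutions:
 v(y) = C1*sin(3*sqrt(14)*y/14) + C2*cos(3*sqrt(14)*y/14)


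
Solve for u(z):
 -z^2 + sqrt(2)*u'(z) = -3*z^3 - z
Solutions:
 u(z) = C1 - 3*sqrt(2)*z^4/8 + sqrt(2)*z^3/6 - sqrt(2)*z^2/4


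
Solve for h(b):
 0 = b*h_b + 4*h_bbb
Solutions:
 h(b) = C1 + Integral(C2*airyai(-2^(1/3)*b/2) + C3*airybi(-2^(1/3)*b/2), b)


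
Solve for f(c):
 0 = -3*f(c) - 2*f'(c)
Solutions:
 f(c) = C1*exp(-3*c/2)


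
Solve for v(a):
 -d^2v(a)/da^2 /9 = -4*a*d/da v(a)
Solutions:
 v(a) = C1 + C2*erfi(3*sqrt(2)*a)


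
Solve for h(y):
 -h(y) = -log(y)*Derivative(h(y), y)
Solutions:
 h(y) = C1*exp(li(y))


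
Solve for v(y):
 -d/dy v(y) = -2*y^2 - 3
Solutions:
 v(y) = C1 + 2*y^3/3 + 3*y


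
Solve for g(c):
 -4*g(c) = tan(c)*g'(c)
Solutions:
 g(c) = C1/sin(c)^4


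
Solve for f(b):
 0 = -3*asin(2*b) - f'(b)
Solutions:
 f(b) = C1 - 3*b*asin(2*b) - 3*sqrt(1 - 4*b^2)/2


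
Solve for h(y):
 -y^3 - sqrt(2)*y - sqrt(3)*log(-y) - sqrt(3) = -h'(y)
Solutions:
 h(y) = C1 + y^4/4 + sqrt(2)*y^2/2 + sqrt(3)*y*log(-y)


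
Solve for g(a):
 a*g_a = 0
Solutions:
 g(a) = C1


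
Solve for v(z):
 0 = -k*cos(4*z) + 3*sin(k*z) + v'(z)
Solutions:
 v(z) = C1 + k*sin(4*z)/4 + 3*cos(k*z)/k


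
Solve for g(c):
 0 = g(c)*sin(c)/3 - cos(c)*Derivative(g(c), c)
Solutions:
 g(c) = C1/cos(c)^(1/3)


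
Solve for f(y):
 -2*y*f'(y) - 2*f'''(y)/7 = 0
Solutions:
 f(y) = C1 + Integral(C2*airyai(-7^(1/3)*y) + C3*airybi(-7^(1/3)*y), y)


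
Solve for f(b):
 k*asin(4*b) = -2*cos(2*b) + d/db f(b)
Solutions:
 f(b) = C1 + k*(b*asin(4*b) + sqrt(1 - 16*b^2)/4) + sin(2*b)


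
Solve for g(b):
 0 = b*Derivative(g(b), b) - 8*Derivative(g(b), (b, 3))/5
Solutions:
 g(b) = C1 + Integral(C2*airyai(5^(1/3)*b/2) + C3*airybi(5^(1/3)*b/2), b)


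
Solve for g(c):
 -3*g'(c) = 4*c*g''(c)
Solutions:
 g(c) = C1 + C2*c^(1/4)


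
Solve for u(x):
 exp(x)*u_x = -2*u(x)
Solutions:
 u(x) = C1*exp(2*exp(-x))


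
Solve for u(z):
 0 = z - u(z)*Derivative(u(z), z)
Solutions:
 u(z) = -sqrt(C1 + z^2)
 u(z) = sqrt(C1 + z^2)


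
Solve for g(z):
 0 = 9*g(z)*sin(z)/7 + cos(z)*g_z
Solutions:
 g(z) = C1*cos(z)^(9/7)


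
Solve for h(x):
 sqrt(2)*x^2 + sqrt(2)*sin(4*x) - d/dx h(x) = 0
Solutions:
 h(x) = C1 + sqrt(2)*x^3/3 - sqrt(2)*cos(4*x)/4


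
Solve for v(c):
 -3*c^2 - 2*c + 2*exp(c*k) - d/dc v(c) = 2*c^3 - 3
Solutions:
 v(c) = C1 - c^4/2 - c^3 - c^2 + 3*c + 2*exp(c*k)/k


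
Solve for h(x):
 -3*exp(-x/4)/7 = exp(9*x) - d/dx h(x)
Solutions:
 h(x) = C1 + exp(9*x)/9 - 12*exp(-x/4)/7


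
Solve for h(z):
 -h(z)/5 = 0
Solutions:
 h(z) = 0


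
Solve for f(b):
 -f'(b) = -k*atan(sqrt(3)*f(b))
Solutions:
 Integral(1/atan(sqrt(3)*_y), (_y, f(b))) = C1 + b*k


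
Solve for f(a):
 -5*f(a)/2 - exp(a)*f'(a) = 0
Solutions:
 f(a) = C1*exp(5*exp(-a)/2)


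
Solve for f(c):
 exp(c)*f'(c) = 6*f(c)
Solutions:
 f(c) = C1*exp(-6*exp(-c))


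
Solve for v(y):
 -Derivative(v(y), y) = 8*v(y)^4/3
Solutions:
 v(y) = (-1 - sqrt(3)*I)*(1/(C1 + 8*y))^(1/3)/2
 v(y) = (-1 + sqrt(3)*I)*(1/(C1 + 8*y))^(1/3)/2
 v(y) = (1/(C1 + 8*y))^(1/3)


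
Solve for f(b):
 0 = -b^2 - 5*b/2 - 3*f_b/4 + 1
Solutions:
 f(b) = C1 - 4*b^3/9 - 5*b^2/3 + 4*b/3


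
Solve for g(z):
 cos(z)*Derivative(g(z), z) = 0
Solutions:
 g(z) = C1


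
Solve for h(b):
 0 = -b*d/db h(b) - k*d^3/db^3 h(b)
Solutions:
 h(b) = C1 + Integral(C2*airyai(b*(-1/k)^(1/3)) + C3*airybi(b*(-1/k)^(1/3)), b)


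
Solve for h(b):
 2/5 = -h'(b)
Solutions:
 h(b) = C1 - 2*b/5


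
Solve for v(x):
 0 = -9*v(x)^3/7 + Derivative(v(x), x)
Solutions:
 v(x) = -sqrt(14)*sqrt(-1/(C1 + 9*x))/2
 v(x) = sqrt(14)*sqrt(-1/(C1 + 9*x))/2


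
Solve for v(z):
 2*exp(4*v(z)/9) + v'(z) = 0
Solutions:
 v(z) = 9*log(-(1/(C1 + 8*z))^(1/4)) + 9*log(3)/2
 v(z) = 9*log(1/(C1 + 8*z))/4 + 9*log(3)/2
 v(z) = 9*log(-I*(1/(C1 + 8*z))^(1/4)) + 9*log(3)/2
 v(z) = 9*log(I*(1/(C1 + 8*z))^(1/4)) + 9*log(3)/2


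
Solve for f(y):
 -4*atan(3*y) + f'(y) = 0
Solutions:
 f(y) = C1 + 4*y*atan(3*y) - 2*log(9*y^2 + 1)/3


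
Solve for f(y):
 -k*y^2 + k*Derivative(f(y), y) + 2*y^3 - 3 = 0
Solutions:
 f(y) = C1 + y^3/3 - y^4/(2*k) + 3*y/k


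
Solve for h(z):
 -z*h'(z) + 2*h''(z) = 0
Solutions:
 h(z) = C1 + C2*erfi(z/2)


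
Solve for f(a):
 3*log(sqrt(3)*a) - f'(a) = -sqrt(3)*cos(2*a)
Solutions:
 f(a) = C1 + 3*a*log(a) - 3*a + 3*a*log(3)/2 + sqrt(3)*sin(2*a)/2


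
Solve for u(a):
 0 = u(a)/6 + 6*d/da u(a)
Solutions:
 u(a) = C1*exp(-a/36)


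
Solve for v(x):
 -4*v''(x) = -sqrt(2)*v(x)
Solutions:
 v(x) = C1*exp(-2^(1/4)*x/2) + C2*exp(2^(1/4)*x/2)


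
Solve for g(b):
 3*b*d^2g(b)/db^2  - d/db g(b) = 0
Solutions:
 g(b) = C1 + C2*b^(4/3)


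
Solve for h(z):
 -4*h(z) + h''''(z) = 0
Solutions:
 h(z) = C1*exp(-sqrt(2)*z) + C2*exp(sqrt(2)*z) + C3*sin(sqrt(2)*z) + C4*cos(sqrt(2)*z)


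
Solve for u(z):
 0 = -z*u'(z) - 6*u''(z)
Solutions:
 u(z) = C1 + C2*erf(sqrt(3)*z/6)


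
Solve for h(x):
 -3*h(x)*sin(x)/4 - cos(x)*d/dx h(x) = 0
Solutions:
 h(x) = C1*cos(x)^(3/4)


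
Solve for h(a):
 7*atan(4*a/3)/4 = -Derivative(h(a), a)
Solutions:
 h(a) = C1 - 7*a*atan(4*a/3)/4 + 21*log(16*a^2 + 9)/32


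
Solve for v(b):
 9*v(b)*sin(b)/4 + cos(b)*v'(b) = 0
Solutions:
 v(b) = C1*cos(b)^(9/4)


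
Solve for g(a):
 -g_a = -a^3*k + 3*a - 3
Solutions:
 g(a) = C1 + a^4*k/4 - 3*a^2/2 + 3*a


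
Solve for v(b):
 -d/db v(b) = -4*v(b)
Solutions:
 v(b) = C1*exp(4*b)


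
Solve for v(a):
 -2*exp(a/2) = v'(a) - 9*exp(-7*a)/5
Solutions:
 v(a) = C1 - 4*exp(a/2) - 9*exp(-7*a)/35


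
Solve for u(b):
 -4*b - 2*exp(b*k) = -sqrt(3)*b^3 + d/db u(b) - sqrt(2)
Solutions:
 u(b) = C1 + sqrt(3)*b^4/4 - 2*b^2 + sqrt(2)*b - 2*exp(b*k)/k


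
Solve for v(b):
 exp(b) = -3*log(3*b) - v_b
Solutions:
 v(b) = C1 - 3*b*log(b) + 3*b*(1 - log(3)) - exp(b)


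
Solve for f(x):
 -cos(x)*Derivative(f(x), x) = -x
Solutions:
 f(x) = C1 + Integral(x/cos(x), x)


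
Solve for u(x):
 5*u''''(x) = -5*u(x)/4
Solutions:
 u(x) = (C1*sin(x/2) + C2*cos(x/2))*exp(-x/2) + (C3*sin(x/2) + C4*cos(x/2))*exp(x/2)


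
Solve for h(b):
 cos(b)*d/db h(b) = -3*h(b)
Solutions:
 h(b) = C1*(sin(b) - 1)^(3/2)/(sin(b) + 1)^(3/2)


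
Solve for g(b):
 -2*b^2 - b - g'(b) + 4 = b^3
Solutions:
 g(b) = C1 - b^4/4 - 2*b^3/3 - b^2/2 + 4*b


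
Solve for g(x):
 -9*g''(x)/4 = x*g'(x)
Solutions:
 g(x) = C1 + C2*erf(sqrt(2)*x/3)


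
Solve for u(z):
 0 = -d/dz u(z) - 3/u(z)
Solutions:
 u(z) = -sqrt(C1 - 6*z)
 u(z) = sqrt(C1 - 6*z)


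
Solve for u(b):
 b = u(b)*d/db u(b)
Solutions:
 u(b) = -sqrt(C1 + b^2)
 u(b) = sqrt(C1 + b^2)


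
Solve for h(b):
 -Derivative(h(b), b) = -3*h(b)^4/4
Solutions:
 h(b) = 2^(2/3)*(-1/(C1 + 9*b))^(1/3)
 h(b) = (-1/(C1 + 3*b))^(1/3)*(-6^(2/3) - 3*2^(2/3)*3^(1/6)*I)/6
 h(b) = (-1/(C1 + 3*b))^(1/3)*(-6^(2/3) + 3*2^(2/3)*3^(1/6)*I)/6


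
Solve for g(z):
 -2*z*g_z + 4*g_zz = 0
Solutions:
 g(z) = C1 + C2*erfi(z/2)


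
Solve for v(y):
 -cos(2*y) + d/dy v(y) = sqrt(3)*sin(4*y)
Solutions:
 v(y) = C1 + sin(2*y)/2 - sqrt(3)*cos(4*y)/4


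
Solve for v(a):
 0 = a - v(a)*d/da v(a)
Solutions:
 v(a) = -sqrt(C1 + a^2)
 v(a) = sqrt(C1 + a^2)


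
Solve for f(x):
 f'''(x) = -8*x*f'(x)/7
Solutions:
 f(x) = C1 + Integral(C2*airyai(-2*7^(2/3)*x/7) + C3*airybi(-2*7^(2/3)*x/7), x)


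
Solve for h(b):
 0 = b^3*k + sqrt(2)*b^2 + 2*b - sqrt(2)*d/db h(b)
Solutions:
 h(b) = C1 + sqrt(2)*b^4*k/8 + b^3/3 + sqrt(2)*b^2/2


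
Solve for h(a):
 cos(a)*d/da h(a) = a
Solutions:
 h(a) = C1 + Integral(a/cos(a), a)


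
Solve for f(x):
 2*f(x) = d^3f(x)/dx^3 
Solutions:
 f(x) = C3*exp(2^(1/3)*x) + (C1*sin(2^(1/3)*sqrt(3)*x/2) + C2*cos(2^(1/3)*sqrt(3)*x/2))*exp(-2^(1/3)*x/2)


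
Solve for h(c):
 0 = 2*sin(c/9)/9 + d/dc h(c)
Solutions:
 h(c) = C1 + 2*cos(c/9)


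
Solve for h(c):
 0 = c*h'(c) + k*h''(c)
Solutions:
 h(c) = C1 + C2*sqrt(k)*erf(sqrt(2)*c*sqrt(1/k)/2)


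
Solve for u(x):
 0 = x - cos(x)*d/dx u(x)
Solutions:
 u(x) = C1 + Integral(x/cos(x), x)


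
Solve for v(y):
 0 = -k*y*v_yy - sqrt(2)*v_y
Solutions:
 v(y) = C1 + y^(((re(k) - sqrt(2))*re(k) + im(k)^2)/(re(k)^2 + im(k)^2))*(C2*sin(sqrt(2)*log(y)*Abs(im(k))/(re(k)^2 + im(k)^2)) + C3*cos(sqrt(2)*log(y)*im(k)/(re(k)^2 + im(k)^2)))


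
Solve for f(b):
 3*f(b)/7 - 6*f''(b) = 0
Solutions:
 f(b) = C1*exp(-sqrt(14)*b/14) + C2*exp(sqrt(14)*b/14)


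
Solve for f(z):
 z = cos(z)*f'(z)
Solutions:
 f(z) = C1 + Integral(z/cos(z), z)


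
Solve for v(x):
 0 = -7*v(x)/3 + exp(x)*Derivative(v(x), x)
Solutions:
 v(x) = C1*exp(-7*exp(-x)/3)


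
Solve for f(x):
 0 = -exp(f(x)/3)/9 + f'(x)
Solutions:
 f(x) = 3*log(-1/(C1 + x)) + 9*log(3)


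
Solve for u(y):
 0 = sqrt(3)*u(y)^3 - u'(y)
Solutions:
 u(y) = -sqrt(2)*sqrt(-1/(C1 + sqrt(3)*y))/2
 u(y) = sqrt(2)*sqrt(-1/(C1 + sqrt(3)*y))/2


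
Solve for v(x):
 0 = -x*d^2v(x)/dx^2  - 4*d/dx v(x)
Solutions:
 v(x) = C1 + C2/x^3


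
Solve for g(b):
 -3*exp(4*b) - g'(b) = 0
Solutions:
 g(b) = C1 - 3*exp(4*b)/4


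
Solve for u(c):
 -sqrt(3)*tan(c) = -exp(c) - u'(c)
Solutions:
 u(c) = C1 - exp(c) - sqrt(3)*log(cos(c))


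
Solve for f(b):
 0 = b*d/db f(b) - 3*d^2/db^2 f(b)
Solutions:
 f(b) = C1 + C2*erfi(sqrt(6)*b/6)


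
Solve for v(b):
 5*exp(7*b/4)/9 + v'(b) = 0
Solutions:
 v(b) = C1 - 20*exp(7*b/4)/63


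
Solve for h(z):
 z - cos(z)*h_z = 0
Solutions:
 h(z) = C1 + Integral(z/cos(z), z)


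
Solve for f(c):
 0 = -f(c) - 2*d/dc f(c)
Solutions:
 f(c) = C1*exp(-c/2)


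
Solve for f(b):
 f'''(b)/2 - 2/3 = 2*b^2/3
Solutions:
 f(b) = C1 + C2*b + C3*b^2 + b^5/45 + 2*b^3/9


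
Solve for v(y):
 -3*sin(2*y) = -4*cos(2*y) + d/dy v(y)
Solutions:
 v(y) = C1 + 2*sin(2*y) + 3*cos(2*y)/2


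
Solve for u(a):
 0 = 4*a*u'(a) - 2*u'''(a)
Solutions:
 u(a) = C1 + Integral(C2*airyai(2^(1/3)*a) + C3*airybi(2^(1/3)*a), a)


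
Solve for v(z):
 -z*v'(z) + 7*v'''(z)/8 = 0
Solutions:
 v(z) = C1 + Integral(C2*airyai(2*7^(2/3)*z/7) + C3*airybi(2*7^(2/3)*z/7), z)


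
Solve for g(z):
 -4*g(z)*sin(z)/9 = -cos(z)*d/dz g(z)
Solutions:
 g(z) = C1/cos(z)^(4/9)


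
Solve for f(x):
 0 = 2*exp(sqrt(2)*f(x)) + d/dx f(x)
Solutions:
 f(x) = sqrt(2)*(2*log(1/(C1 + 2*x)) - log(2))/4


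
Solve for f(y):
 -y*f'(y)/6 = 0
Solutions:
 f(y) = C1


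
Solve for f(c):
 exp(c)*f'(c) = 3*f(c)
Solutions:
 f(c) = C1*exp(-3*exp(-c))


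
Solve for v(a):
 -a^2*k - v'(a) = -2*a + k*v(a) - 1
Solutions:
 v(a) = C1*exp(-a*k) - a^2 + 4*a/k + 1/k - 4/k^2


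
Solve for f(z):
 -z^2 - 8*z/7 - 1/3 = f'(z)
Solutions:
 f(z) = C1 - z^3/3 - 4*z^2/7 - z/3


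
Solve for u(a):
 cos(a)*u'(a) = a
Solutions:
 u(a) = C1 + Integral(a/cos(a), a)


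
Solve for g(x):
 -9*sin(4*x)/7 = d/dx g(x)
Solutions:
 g(x) = C1 + 9*cos(4*x)/28


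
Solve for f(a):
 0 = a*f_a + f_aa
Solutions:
 f(a) = C1 + C2*erf(sqrt(2)*a/2)


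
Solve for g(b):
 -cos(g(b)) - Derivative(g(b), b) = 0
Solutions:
 g(b) = pi - asin((C1 + exp(2*b))/(C1 - exp(2*b)))
 g(b) = asin((C1 + exp(2*b))/(C1 - exp(2*b)))


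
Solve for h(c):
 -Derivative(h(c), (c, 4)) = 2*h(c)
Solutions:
 h(c) = (C1*sin(2^(3/4)*c/2) + C2*cos(2^(3/4)*c/2))*exp(-2^(3/4)*c/2) + (C3*sin(2^(3/4)*c/2) + C4*cos(2^(3/4)*c/2))*exp(2^(3/4)*c/2)


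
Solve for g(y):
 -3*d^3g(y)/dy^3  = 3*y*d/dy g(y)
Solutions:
 g(y) = C1 + Integral(C2*airyai(-y) + C3*airybi(-y), y)


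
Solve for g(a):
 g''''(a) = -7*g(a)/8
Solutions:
 g(a) = (C1*sin(2^(3/4)*7^(1/4)*a/4) + C2*cos(2^(3/4)*7^(1/4)*a/4))*exp(-2^(3/4)*7^(1/4)*a/4) + (C3*sin(2^(3/4)*7^(1/4)*a/4) + C4*cos(2^(3/4)*7^(1/4)*a/4))*exp(2^(3/4)*7^(1/4)*a/4)


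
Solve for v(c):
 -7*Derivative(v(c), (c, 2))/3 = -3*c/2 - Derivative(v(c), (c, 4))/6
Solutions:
 v(c) = C1 + C2*c + C3*exp(-sqrt(14)*c) + C4*exp(sqrt(14)*c) + 3*c^3/28


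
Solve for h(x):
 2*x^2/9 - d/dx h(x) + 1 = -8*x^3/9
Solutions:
 h(x) = C1 + 2*x^4/9 + 2*x^3/27 + x


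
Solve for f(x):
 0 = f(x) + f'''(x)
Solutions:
 f(x) = C3*exp(-x) + (C1*sin(sqrt(3)*x/2) + C2*cos(sqrt(3)*x/2))*exp(x/2)


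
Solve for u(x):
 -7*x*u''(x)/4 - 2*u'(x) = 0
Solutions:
 u(x) = C1 + C2/x^(1/7)


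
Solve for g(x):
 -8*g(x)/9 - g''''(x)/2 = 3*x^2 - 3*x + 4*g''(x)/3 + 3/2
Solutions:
 g(x) = -27*x^2/8 + 27*x/8 + (C1 + C2*x)*sin(2*sqrt(3)*x/3) + (C3 + C4*x)*cos(2*sqrt(3)*x/3) + 135/16


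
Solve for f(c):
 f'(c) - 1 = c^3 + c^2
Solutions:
 f(c) = C1 + c^4/4 + c^3/3 + c


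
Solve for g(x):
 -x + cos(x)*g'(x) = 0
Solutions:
 g(x) = C1 + Integral(x/cos(x), x)


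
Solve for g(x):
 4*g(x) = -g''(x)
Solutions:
 g(x) = C1*sin(2*x) + C2*cos(2*x)


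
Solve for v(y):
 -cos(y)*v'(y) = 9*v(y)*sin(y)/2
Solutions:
 v(y) = C1*cos(y)^(9/2)


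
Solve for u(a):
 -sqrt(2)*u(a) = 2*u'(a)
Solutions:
 u(a) = C1*exp(-sqrt(2)*a/2)


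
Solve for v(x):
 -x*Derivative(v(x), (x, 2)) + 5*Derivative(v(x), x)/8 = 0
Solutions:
 v(x) = C1 + C2*x^(13/8)


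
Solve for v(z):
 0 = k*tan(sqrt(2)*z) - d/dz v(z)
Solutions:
 v(z) = C1 - sqrt(2)*k*log(cos(sqrt(2)*z))/2


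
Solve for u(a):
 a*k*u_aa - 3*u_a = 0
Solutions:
 u(a) = C1 + a^(((re(k) + 3)*re(k) + im(k)^2)/(re(k)^2 + im(k)^2))*(C2*sin(3*log(a)*Abs(im(k))/(re(k)^2 + im(k)^2)) + C3*cos(3*log(a)*im(k)/(re(k)^2 + im(k)^2)))


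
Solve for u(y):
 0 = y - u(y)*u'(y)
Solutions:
 u(y) = -sqrt(C1 + y^2)
 u(y) = sqrt(C1 + y^2)


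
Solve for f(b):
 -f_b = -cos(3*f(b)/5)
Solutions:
 -b - 5*log(sin(3*f(b)/5) - 1)/6 + 5*log(sin(3*f(b)/5) + 1)/6 = C1


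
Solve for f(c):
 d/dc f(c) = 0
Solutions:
 f(c) = C1


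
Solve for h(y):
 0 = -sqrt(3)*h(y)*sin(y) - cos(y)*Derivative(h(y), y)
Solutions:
 h(y) = C1*cos(y)^(sqrt(3))


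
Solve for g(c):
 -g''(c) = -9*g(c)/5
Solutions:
 g(c) = C1*exp(-3*sqrt(5)*c/5) + C2*exp(3*sqrt(5)*c/5)


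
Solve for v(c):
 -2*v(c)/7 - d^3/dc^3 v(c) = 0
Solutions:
 v(c) = C3*exp(-2^(1/3)*7^(2/3)*c/7) + (C1*sin(2^(1/3)*sqrt(3)*7^(2/3)*c/14) + C2*cos(2^(1/3)*sqrt(3)*7^(2/3)*c/14))*exp(2^(1/3)*7^(2/3)*c/14)


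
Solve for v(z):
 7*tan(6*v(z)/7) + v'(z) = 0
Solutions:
 v(z) = -7*asin(C1*exp(-6*z))/6 + 7*pi/6
 v(z) = 7*asin(C1*exp(-6*z))/6


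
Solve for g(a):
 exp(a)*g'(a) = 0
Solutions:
 g(a) = C1


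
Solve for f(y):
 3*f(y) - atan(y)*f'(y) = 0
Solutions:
 f(y) = C1*exp(3*Integral(1/atan(y), y))


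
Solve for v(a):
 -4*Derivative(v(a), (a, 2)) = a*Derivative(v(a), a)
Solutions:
 v(a) = C1 + C2*erf(sqrt(2)*a/4)


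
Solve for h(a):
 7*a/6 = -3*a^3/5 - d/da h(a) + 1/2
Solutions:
 h(a) = C1 - 3*a^4/20 - 7*a^2/12 + a/2


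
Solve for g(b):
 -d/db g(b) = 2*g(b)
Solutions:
 g(b) = C1*exp(-2*b)


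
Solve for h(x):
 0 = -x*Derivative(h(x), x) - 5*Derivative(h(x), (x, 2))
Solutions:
 h(x) = C1 + C2*erf(sqrt(10)*x/10)


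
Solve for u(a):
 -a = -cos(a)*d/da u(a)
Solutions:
 u(a) = C1 + Integral(a/cos(a), a)


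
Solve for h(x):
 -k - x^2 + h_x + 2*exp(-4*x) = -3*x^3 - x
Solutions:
 h(x) = C1 + k*x - 3*x^4/4 + x^3/3 - x^2/2 + exp(-4*x)/2


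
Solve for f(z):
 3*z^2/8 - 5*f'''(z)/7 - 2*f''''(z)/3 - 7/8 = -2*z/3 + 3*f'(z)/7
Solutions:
 f(z) = C1 + C2*exp(z*(-10 + 25/(42*sqrt(566) + 1007)^(1/3) + (42*sqrt(566) + 1007)^(1/3))/28)*sin(sqrt(3)*z*(-(42*sqrt(566) + 1007)^(1/3) + 25/(42*sqrt(566) + 1007)^(1/3))/28) + C3*exp(z*(-10 + 25/(42*sqrt(566) + 1007)^(1/3) + (42*sqrt(566) + 1007)^(1/3))/28)*cos(sqrt(3)*z*(-(42*sqrt(566) + 1007)^(1/3) + 25/(42*sqrt(566) + 1007)^(1/3))/28) + C4*exp(-z*(25/(42*sqrt(566) + 1007)^(1/3) + 5 + (42*sqrt(566) + 1007)^(1/3))/14) + 7*z^3/24 + 7*z^2/9 - 119*z/24


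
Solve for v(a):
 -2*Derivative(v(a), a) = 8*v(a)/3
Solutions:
 v(a) = C1*exp(-4*a/3)


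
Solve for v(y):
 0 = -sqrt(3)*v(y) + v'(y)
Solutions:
 v(y) = C1*exp(sqrt(3)*y)


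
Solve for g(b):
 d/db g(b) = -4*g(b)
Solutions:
 g(b) = C1*exp(-4*b)


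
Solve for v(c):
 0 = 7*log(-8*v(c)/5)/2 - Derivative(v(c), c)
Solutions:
 -2*Integral(1/(log(-_y) - log(5) + 3*log(2)), (_y, v(c)))/7 = C1 - c


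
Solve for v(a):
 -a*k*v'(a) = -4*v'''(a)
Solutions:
 v(a) = C1 + Integral(C2*airyai(2^(1/3)*a*k^(1/3)/2) + C3*airybi(2^(1/3)*a*k^(1/3)/2), a)


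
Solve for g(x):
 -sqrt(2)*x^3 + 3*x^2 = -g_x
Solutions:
 g(x) = C1 + sqrt(2)*x^4/4 - x^3


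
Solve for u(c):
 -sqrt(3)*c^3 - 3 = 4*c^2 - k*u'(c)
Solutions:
 u(c) = C1 + sqrt(3)*c^4/(4*k) + 4*c^3/(3*k) + 3*c/k


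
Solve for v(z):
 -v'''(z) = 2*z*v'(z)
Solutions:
 v(z) = C1 + Integral(C2*airyai(-2^(1/3)*z) + C3*airybi(-2^(1/3)*z), z)


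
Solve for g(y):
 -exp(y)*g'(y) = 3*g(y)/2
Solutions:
 g(y) = C1*exp(3*exp(-y)/2)


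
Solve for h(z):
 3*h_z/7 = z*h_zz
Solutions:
 h(z) = C1 + C2*z^(10/7)


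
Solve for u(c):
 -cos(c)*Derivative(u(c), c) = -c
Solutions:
 u(c) = C1 + Integral(c/cos(c), c)


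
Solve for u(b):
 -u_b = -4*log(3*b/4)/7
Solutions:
 u(b) = C1 + 4*b*log(b)/7 - 8*b*log(2)/7 - 4*b/7 + 4*b*log(3)/7


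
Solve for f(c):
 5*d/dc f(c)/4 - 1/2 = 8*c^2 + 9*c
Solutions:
 f(c) = C1 + 32*c^3/15 + 18*c^2/5 + 2*c/5


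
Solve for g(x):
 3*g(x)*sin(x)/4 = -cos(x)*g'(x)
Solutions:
 g(x) = C1*cos(x)^(3/4)


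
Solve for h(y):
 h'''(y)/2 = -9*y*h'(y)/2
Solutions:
 h(y) = C1 + Integral(C2*airyai(-3^(2/3)*y) + C3*airybi(-3^(2/3)*y), y)


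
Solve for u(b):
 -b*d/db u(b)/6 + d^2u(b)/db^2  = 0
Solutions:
 u(b) = C1 + C2*erfi(sqrt(3)*b/6)


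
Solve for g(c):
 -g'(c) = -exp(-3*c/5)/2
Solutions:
 g(c) = C1 - 5*exp(-3*c/5)/6


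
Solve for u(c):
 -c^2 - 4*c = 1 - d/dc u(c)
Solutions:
 u(c) = C1 + c^3/3 + 2*c^2 + c


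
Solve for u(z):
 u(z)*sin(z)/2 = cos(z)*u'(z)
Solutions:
 u(z) = C1/sqrt(cos(z))


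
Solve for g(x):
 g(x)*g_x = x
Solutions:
 g(x) = -sqrt(C1 + x^2)
 g(x) = sqrt(C1 + x^2)


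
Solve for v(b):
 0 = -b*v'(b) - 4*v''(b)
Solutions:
 v(b) = C1 + C2*erf(sqrt(2)*b/4)


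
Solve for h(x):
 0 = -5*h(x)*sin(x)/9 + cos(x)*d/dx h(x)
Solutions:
 h(x) = C1/cos(x)^(5/9)


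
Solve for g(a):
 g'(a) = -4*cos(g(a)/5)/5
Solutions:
 4*a/5 - 5*log(sin(g(a)/5) - 1)/2 + 5*log(sin(g(a)/5) + 1)/2 = C1


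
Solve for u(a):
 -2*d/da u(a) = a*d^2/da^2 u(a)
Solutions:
 u(a) = C1 + C2/a


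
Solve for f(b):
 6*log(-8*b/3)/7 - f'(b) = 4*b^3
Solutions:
 f(b) = C1 - b^4 + 6*b*log(-b)/7 + 6*b*(-log(3) - 1 + 3*log(2))/7


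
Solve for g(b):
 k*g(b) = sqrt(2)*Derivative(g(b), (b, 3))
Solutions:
 g(b) = C1*exp(2^(5/6)*b*k^(1/3)/2) + C2*exp(2^(5/6)*b*k^(1/3)*(-1 + sqrt(3)*I)/4) + C3*exp(-2^(5/6)*b*k^(1/3)*(1 + sqrt(3)*I)/4)


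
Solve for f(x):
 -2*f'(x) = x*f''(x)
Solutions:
 f(x) = C1 + C2/x


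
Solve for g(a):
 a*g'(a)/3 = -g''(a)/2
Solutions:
 g(a) = C1 + C2*erf(sqrt(3)*a/3)


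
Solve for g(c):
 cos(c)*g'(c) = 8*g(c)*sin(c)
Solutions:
 g(c) = C1/cos(c)^8


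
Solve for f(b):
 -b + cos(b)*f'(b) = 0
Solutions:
 f(b) = C1 + Integral(b/cos(b), b)


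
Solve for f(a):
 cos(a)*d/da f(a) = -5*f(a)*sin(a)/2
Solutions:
 f(a) = C1*cos(a)^(5/2)


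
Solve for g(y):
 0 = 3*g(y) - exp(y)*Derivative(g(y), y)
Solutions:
 g(y) = C1*exp(-3*exp(-y))


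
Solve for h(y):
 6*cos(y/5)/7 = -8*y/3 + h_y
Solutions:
 h(y) = C1 + 4*y^2/3 + 30*sin(y/5)/7


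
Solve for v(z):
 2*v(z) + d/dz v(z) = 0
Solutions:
 v(z) = C1*exp(-2*z)


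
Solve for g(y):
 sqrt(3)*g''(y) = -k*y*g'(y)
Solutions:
 g(y) = Piecewise((-sqrt(2)*3^(1/4)*sqrt(pi)*C1*erf(sqrt(2)*3^(3/4)*sqrt(k)*y/6)/(2*sqrt(k)) - C2, (k > 0) | (k < 0)), (-C1*y - C2, True))


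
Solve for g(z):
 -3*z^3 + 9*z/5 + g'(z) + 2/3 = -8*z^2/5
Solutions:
 g(z) = C1 + 3*z^4/4 - 8*z^3/15 - 9*z^2/10 - 2*z/3


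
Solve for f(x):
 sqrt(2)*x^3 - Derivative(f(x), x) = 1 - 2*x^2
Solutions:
 f(x) = C1 + sqrt(2)*x^4/4 + 2*x^3/3 - x


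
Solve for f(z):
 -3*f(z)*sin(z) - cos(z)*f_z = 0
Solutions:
 f(z) = C1*cos(z)^3


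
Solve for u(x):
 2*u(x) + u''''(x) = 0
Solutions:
 u(x) = (C1*sin(2^(3/4)*x/2) + C2*cos(2^(3/4)*x/2))*exp(-2^(3/4)*x/2) + (C3*sin(2^(3/4)*x/2) + C4*cos(2^(3/4)*x/2))*exp(2^(3/4)*x/2)


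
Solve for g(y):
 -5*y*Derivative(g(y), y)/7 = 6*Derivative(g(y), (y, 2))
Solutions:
 g(y) = C1 + C2*erf(sqrt(105)*y/42)


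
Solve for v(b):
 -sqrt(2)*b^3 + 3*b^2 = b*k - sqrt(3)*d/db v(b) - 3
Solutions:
 v(b) = C1 + sqrt(6)*b^4/12 - sqrt(3)*b^3/3 + sqrt(3)*b^2*k/6 - sqrt(3)*b


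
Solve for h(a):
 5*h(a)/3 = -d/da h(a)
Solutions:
 h(a) = C1*exp(-5*a/3)


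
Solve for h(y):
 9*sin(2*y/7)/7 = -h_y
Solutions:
 h(y) = C1 + 9*cos(2*y/7)/2


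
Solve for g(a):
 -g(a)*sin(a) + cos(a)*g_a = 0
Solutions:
 g(a) = C1/cos(a)


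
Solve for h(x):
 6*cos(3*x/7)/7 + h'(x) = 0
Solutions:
 h(x) = C1 - 2*sin(3*x/7)


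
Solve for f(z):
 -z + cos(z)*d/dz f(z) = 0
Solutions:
 f(z) = C1 + Integral(z/cos(z), z)


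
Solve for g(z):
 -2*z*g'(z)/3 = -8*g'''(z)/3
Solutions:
 g(z) = C1 + Integral(C2*airyai(2^(1/3)*z/2) + C3*airybi(2^(1/3)*z/2), z)


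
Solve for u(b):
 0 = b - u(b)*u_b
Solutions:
 u(b) = -sqrt(C1 + b^2)
 u(b) = sqrt(C1 + b^2)


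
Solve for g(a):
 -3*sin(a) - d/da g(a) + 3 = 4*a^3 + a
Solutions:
 g(a) = C1 - a^4 - a^2/2 + 3*a + 3*cos(a)


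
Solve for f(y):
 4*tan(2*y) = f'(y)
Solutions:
 f(y) = C1 - 2*log(cos(2*y))


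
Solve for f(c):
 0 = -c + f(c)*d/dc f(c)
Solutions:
 f(c) = -sqrt(C1 + c^2)
 f(c) = sqrt(C1 + c^2)


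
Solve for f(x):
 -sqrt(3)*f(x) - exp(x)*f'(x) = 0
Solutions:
 f(x) = C1*exp(sqrt(3)*exp(-x))


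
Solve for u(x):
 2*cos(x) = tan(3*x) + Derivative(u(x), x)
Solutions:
 u(x) = C1 + log(cos(3*x))/3 + 2*sin(x)


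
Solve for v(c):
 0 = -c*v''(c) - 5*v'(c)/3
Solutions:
 v(c) = C1 + C2/c^(2/3)


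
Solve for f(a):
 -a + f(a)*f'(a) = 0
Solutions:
 f(a) = -sqrt(C1 + a^2)
 f(a) = sqrt(C1 + a^2)


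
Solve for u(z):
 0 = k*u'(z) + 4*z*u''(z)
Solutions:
 u(z) = C1 + z^(1 - re(k)/4)*(C2*sin(log(z)*Abs(im(k))/4) + C3*cos(log(z)*im(k)/4))


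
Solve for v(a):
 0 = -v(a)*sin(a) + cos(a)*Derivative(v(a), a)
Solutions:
 v(a) = C1/cos(a)


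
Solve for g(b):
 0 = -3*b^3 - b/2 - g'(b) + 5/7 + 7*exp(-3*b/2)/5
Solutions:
 g(b) = C1 - 3*b^4/4 - b^2/4 + 5*b/7 - 14*exp(-3*b/2)/15


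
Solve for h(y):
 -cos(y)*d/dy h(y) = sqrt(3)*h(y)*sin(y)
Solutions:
 h(y) = C1*cos(y)^(sqrt(3))


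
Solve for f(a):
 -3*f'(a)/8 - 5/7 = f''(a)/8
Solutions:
 f(a) = C1 + C2*exp(-3*a) - 40*a/21


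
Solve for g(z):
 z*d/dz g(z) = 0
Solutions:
 g(z) = C1


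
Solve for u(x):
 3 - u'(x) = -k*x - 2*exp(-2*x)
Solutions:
 u(x) = C1 + k*x^2/2 + 3*x - exp(-2*x)


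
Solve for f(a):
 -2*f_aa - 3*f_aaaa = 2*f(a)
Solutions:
 f(a) = (C1*sin(2^(1/4)*3^(3/4)*a*cos(atan(sqrt(5))/2)/3) + C2*cos(2^(1/4)*3^(3/4)*a*cos(atan(sqrt(5))/2)/3))*exp(-2^(1/4)*3^(3/4)*a*sin(atan(sqrt(5))/2)/3) + (C3*sin(2^(1/4)*3^(3/4)*a*cos(atan(sqrt(5))/2)/3) + C4*cos(2^(1/4)*3^(3/4)*a*cos(atan(sqrt(5))/2)/3))*exp(2^(1/4)*3^(3/4)*a*sin(atan(sqrt(5))/2)/3)


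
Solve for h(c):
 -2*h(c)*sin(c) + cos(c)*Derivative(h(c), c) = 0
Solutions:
 h(c) = C1/cos(c)^2


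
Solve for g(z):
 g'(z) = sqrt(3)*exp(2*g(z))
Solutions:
 g(z) = log(-sqrt(-1/(C1 + sqrt(3)*z))) - log(2)/2
 g(z) = log(-1/(C1 + sqrt(3)*z))/2 - log(2)/2


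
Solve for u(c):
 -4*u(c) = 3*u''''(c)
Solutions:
 u(c) = (C1*sin(3^(3/4)*c/3) + C2*cos(3^(3/4)*c/3))*exp(-3^(3/4)*c/3) + (C3*sin(3^(3/4)*c/3) + C4*cos(3^(3/4)*c/3))*exp(3^(3/4)*c/3)


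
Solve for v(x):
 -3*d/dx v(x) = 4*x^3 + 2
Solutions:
 v(x) = C1 - x^4/3 - 2*x/3


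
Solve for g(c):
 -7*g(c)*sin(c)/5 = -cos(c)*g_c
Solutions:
 g(c) = C1/cos(c)^(7/5)


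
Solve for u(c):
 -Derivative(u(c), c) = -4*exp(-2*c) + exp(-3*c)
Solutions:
 u(c) = C1 - 2*exp(-2*c) + exp(-3*c)/3


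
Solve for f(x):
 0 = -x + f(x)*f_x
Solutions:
 f(x) = -sqrt(C1 + x^2)
 f(x) = sqrt(C1 + x^2)


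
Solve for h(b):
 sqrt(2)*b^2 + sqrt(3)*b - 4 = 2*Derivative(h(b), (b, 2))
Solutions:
 h(b) = C1 + C2*b + sqrt(2)*b^4/24 + sqrt(3)*b^3/12 - b^2


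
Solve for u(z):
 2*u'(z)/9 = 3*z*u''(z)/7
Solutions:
 u(z) = C1 + C2*z^(41/27)


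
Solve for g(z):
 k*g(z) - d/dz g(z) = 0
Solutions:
 g(z) = C1*exp(k*z)


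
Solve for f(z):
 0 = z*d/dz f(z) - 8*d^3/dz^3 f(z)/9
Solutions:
 f(z) = C1 + Integral(C2*airyai(3^(2/3)*z/2) + C3*airybi(3^(2/3)*z/2), z)


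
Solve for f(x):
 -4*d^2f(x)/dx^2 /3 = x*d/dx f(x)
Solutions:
 f(x) = C1 + C2*erf(sqrt(6)*x/4)


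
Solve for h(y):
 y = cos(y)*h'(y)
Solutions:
 h(y) = C1 + Integral(y/cos(y), y)


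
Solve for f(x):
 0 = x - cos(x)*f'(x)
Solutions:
 f(x) = C1 + Integral(x/cos(x), x)


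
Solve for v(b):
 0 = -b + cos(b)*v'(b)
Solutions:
 v(b) = C1 + Integral(b/cos(b), b)


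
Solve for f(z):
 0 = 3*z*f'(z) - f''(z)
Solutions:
 f(z) = C1 + C2*erfi(sqrt(6)*z/2)


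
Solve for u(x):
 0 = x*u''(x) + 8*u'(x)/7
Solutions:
 u(x) = C1 + C2/x^(1/7)


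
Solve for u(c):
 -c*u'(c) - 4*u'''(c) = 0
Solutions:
 u(c) = C1 + Integral(C2*airyai(-2^(1/3)*c/2) + C3*airybi(-2^(1/3)*c/2), c)


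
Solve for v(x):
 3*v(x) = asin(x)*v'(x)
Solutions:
 v(x) = C1*exp(3*Integral(1/asin(x), x))


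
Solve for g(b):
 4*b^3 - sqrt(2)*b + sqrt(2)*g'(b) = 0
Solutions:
 g(b) = C1 - sqrt(2)*b^4/2 + b^2/2


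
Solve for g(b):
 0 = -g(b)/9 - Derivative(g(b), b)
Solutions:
 g(b) = C1*exp(-b/9)


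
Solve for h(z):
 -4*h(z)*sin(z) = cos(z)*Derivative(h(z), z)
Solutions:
 h(z) = C1*cos(z)^4


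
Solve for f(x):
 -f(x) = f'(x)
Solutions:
 f(x) = C1*exp(-x)


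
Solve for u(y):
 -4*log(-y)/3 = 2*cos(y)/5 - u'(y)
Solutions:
 u(y) = C1 + 4*y*log(-y)/3 - 4*y/3 + 2*sin(y)/5


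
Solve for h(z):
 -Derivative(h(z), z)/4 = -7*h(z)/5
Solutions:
 h(z) = C1*exp(28*z/5)


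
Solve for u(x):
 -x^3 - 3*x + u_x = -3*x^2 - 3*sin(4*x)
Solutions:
 u(x) = C1 + x^4/4 - x^3 + 3*x^2/2 + 3*cos(4*x)/4


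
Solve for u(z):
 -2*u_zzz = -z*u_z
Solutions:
 u(z) = C1 + Integral(C2*airyai(2^(2/3)*z/2) + C3*airybi(2^(2/3)*z/2), z)


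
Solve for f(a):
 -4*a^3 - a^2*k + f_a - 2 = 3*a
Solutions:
 f(a) = C1 + a^4 + a^3*k/3 + 3*a^2/2 + 2*a


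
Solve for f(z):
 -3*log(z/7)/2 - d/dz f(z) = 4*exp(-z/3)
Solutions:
 f(z) = C1 - 3*z*log(z)/2 + 3*z*(1 + log(7))/2 + 12*exp(-z/3)


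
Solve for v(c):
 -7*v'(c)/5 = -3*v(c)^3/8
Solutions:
 v(c) = -2*sqrt(7)*sqrt(-1/(C1 + 15*c))
 v(c) = 2*sqrt(7)*sqrt(-1/(C1 + 15*c))


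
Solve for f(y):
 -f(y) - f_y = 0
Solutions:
 f(y) = C1*exp(-y)


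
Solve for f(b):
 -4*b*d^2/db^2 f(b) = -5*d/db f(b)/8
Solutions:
 f(b) = C1 + C2*b^(37/32)


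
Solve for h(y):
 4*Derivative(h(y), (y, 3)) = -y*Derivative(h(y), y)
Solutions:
 h(y) = C1 + Integral(C2*airyai(-2^(1/3)*y/2) + C3*airybi(-2^(1/3)*y/2), y)


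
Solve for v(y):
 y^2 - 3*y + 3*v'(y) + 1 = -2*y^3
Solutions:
 v(y) = C1 - y^4/6 - y^3/9 + y^2/2 - y/3


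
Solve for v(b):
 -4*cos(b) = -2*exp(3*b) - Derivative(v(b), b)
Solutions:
 v(b) = C1 - 2*exp(3*b)/3 + 4*sin(b)


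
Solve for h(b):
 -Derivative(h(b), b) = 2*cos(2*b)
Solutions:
 h(b) = C1 - sin(2*b)


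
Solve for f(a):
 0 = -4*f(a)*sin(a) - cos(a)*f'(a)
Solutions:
 f(a) = C1*cos(a)^4


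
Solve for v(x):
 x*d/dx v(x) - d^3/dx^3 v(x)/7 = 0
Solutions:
 v(x) = C1 + Integral(C2*airyai(7^(1/3)*x) + C3*airybi(7^(1/3)*x), x)


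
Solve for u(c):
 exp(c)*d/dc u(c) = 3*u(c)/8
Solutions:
 u(c) = C1*exp(-3*exp(-c)/8)


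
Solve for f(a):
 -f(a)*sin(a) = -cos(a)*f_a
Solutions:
 f(a) = C1/cos(a)


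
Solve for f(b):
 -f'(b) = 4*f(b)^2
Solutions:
 f(b) = 1/(C1 + 4*b)


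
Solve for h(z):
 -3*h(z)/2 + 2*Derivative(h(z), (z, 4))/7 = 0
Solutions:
 h(z) = C1*exp(-sqrt(2)*21^(1/4)*z/2) + C2*exp(sqrt(2)*21^(1/4)*z/2) + C3*sin(sqrt(2)*21^(1/4)*z/2) + C4*cos(sqrt(2)*21^(1/4)*z/2)


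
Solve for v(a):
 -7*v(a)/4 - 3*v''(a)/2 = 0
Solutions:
 v(a) = C1*sin(sqrt(42)*a/6) + C2*cos(sqrt(42)*a/6)


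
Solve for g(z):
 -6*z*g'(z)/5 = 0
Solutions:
 g(z) = C1


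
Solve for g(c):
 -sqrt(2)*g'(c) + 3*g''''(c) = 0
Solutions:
 g(c) = C1 + C4*exp(2^(1/6)*3^(2/3)*c/3) + (C2*sin(6^(1/6)*c/2) + C3*cos(6^(1/6)*c/2))*exp(-2^(1/6)*3^(2/3)*c/6)


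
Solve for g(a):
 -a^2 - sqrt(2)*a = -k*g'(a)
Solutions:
 g(a) = C1 + a^3/(3*k) + sqrt(2)*a^2/(2*k)


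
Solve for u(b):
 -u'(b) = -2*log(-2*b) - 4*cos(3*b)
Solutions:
 u(b) = C1 + 2*b*log(-b) - 2*b + 2*b*log(2) + 4*sin(3*b)/3


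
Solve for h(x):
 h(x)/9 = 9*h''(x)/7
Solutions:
 h(x) = C1*exp(-sqrt(7)*x/9) + C2*exp(sqrt(7)*x/9)


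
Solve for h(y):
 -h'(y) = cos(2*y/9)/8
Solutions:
 h(y) = C1 - 9*sin(2*y/9)/16


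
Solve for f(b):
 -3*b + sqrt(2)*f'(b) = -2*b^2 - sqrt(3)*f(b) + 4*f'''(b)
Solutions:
 f(b) = C1*exp(-b*(sqrt(6)/(sqrt(81 - 2*sqrt(2)) + 9)^(1/3) + sqrt(3)*(sqrt(81 - 2*sqrt(2)) + 9)^(1/3))/12)*sin(b*(-sqrt(2)/(sqrt(81 - 2*sqrt(2)) + 9)^(1/3) + (sqrt(81 - 2*sqrt(2)) + 9)^(1/3))/4) + C2*exp(-b*(sqrt(6)/(sqrt(81 - 2*sqrt(2)) + 9)^(1/3) + sqrt(3)*(sqrt(81 - 2*sqrt(2)) + 9)^(1/3))/12)*cos(b*(-sqrt(2)/(sqrt(81 - 2*sqrt(2)) + 9)^(1/3) + (sqrt(81 - 2*sqrt(2)) + 9)^(1/3))/4) + C3*exp(b*(sqrt(6)/(sqrt(81 - 2*sqrt(2)) + 9)^(1/3) + sqrt(3)*(sqrt(81 - 2*sqrt(2)) + 9)^(1/3))/6) - 2*sqrt(3)*b^2/3 + sqrt(3)*b + 4*sqrt(2)*b/3 - 8*sqrt(3)/9 - sqrt(2)


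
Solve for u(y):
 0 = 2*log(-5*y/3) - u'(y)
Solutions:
 u(y) = C1 + 2*y*log(-y) + 2*y*(-log(3) - 1 + log(5))


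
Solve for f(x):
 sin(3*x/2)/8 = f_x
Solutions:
 f(x) = C1 - cos(3*x/2)/12


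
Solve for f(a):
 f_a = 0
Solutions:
 f(a) = C1


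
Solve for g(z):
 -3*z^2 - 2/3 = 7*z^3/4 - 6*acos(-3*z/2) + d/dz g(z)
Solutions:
 g(z) = C1 - 7*z^4/16 - z^3 + 6*z*acos(-3*z/2) - 2*z/3 + 2*sqrt(4 - 9*z^2)


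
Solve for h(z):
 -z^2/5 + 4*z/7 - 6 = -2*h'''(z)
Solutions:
 h(z) = C1 + C2*z + C3*z^2 + z^5/600 - z^4/84 + z^3/2


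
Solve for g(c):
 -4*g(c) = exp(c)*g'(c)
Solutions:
 g(c) = C1*exp(4*exp(-c))


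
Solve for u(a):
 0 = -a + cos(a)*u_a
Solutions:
 u(a) = C1 + Integral(a/cos(a), a)


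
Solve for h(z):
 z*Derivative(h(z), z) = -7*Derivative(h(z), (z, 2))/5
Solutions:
 h(z) = C1 + C2*erf(sqrt(70)*z/14)


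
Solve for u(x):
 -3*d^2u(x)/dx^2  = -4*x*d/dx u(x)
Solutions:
 u(x) = C1 + C2*erfi(sqrt(6)*x/3)


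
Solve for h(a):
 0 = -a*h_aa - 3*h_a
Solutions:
 h(a) = C1 + C2/a^2


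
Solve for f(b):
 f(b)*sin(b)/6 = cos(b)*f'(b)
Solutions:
 f(b) = C1/cos(b)^(1/6)


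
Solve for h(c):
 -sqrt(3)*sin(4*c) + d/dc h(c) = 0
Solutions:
 h(c) = C1 - sqrt(3)*cos(4*c)/4


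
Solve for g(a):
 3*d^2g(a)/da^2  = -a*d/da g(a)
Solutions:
 g(a) = C1 + C2*erf(sqrt(6)*a/6)


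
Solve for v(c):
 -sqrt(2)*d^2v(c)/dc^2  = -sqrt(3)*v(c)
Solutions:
 v(c) = C1*exp(-2^(3/4)*3^(1/4)*c/2) + C2*exp(2^(3/4)*3^(1/4)*c/2)


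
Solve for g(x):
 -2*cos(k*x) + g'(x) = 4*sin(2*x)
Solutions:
 g(x) = C1 - 2*cos(2*x) + 2*sin(k*x)/k


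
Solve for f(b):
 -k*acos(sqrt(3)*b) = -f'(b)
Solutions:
 f(b) = C1 + k*(b*acos(sqrt(3)*b) - sqrt(3)*sqrt(1 - 3*b^2)/3)


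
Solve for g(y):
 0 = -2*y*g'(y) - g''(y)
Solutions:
 g(y) = C1 + C2*erf(y)


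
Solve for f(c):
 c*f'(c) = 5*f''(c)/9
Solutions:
 f(c) = C1 + C2*erfi(3*sqrt(10)*c/10)


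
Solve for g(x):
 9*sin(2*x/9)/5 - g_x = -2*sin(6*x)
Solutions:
 g(x) = C1 - 81*cos(2*x/9)/10 - cos(6*x)/3


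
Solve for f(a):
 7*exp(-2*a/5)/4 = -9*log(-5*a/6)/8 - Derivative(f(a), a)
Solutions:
 f(a) = C1 - 9*a*log(-a)/8 + 9*a*(-log(5) + 1 + log(6))/8 + 35*exp(-2*a/5)/8


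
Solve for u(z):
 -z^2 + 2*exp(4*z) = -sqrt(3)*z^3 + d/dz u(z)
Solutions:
 u(z) = C1 + sqrt(3)*z^4/4 - z^3/3 + exp(4*z)/2


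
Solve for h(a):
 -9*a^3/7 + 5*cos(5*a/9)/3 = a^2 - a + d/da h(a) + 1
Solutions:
 h(a) = C1 - 9*a^4/28 - a^3/3 + a^2/2 - a + 3*sin(5*a/9)


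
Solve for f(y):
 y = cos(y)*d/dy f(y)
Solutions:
 f(y) = C1 + Integral(y/cos(y), y)


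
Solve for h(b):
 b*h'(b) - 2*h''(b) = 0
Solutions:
 h(b) = C1 + C2*erfi(b/2)


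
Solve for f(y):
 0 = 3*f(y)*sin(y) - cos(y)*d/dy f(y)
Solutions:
 f(y) = C1/cos(y)^3


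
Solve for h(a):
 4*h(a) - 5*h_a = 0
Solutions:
 h(a) = C1*exp(4*a/5)


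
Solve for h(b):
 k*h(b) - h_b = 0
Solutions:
 h(b) = C1*exp(b*k)


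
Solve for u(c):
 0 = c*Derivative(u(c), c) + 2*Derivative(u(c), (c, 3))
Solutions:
 u(c) = C1 + Integral(C2*airyai(-2^(2/3)*c/2) + C3*airybi(-2^(2/3)*c/2), c)


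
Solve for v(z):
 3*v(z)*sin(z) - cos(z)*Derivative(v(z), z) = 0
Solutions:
 v(z) = C1/cos(z)^3
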